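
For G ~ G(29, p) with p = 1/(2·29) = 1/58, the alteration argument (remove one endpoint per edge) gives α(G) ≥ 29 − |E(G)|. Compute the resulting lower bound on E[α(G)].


E[|E(G)|] = C(29, 2)·p = 406 · (1/58) = 7.
E[α(G)] ≥ n − E[|E(G)|] = 29 − 7 = 22.
Numerically: ≈ 22.000000.
(This is only a lower bound; the true E[α(G)] may be larger.)

E[α(G)] ≥ 22 ≈ 22.000000.


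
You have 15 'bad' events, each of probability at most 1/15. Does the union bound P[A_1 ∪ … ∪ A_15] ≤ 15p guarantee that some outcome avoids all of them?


Union bound: P[∪_{i=1}^{15} A_i] ≤ Σ_i P[A_i] ≤ 15·p = 15·(1/15) = 1.
Numerically: 1 ≈ 1.0000.
Is 1 < 1? NO.
Since the bound 1 is ≥ 1, the union bound is uninformative here; it does NOT by itself certify existence.

15·p = 1 ≈ 1.0000; existence NOT certified by the union bound.


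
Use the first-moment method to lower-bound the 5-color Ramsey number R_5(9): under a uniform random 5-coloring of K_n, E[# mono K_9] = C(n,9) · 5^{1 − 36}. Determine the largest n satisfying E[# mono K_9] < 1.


We need C(n, 9) · 5^{1 − 36} < 1, i.e. C(n, 9) < 5^{36 − 1} = 2910383045673370361328125.
Check values of n near the boundary:
  n = 2165: C(2165, 9) = 2832220612024886803272630; 2832220612024886803272630 < 2910383045673370361328125? YES
  n = 2166: C(2166, 9) = 2844037944203015677277940; 2844037944203015677277940 < 2910383045673370361328125? YES
  n = 2167: C(2167, 9) = 2855899084841489792706810; 2855899084841489792706810 < 2910383045673370361328125? YES
  n = 2168: C(2168, 9) = 2867804175977929537095120; 2867804175977929537095120 < 2910383045673370361328125? YES
  n = 2169: C(2169, 9) = 2879753360044504243499683; 2879753360044504243499683 < 2910383045673370361328125? YES
  n = 2170: C(2170, 9) = 2891746779868845075610510; 2891746779868845075610510 < 2910383045673370361328125? YES
  n = 2171: C(2171, 9) = 2903784578674959601827205; 2903784578674959601827205 < 2910383045673370361328125? YES
  n = 2172: C(2172, 9) = 2915866900084148060642020; 2915866900084148060642020 < 2910383045673370361328125? NO
  n = 2173: C(2173, 9) = 2927993888115921319674265; 2927993888115921319674265 < 2910383045673370361328125? NO
The largest n with C(n, 9) < 2910383045673370361328125 is n = 2171 (where E[X] = 580756915734991920365441/582076609134674072265625 ≈ 0.9977). Hence R_5(9) > 2171, i.e. R_5(9) ≥ 2172.

Largest n = 2171; hence R_5(9) > 2171.


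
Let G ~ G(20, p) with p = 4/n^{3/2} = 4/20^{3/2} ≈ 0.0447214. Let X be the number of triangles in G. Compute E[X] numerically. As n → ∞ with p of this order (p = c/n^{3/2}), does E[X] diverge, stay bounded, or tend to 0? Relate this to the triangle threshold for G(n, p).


Number of potential triangles: C(20, 3) = 1140.
Each occurs with probability p³ ≈ (0.0447214)³ ≈ 8.94427191e-05.
By linearity: E[X] = C(20, 3)·p³ ≈ 1140 · 8.94427191e-05 ≈ 0.101965.
Since α = 3/2 > 1, p = c/n^{3/2} = o(1/n) is below the triangle threshold p ~ 1/n. Asymptotically E[X] ~ (c³/6)·n^{3(1−α)} = (4³/6)·n^{-1.5} → 0, so by Markov's inequality G has no triangles w.h.p.

E[X] ≈ 0.101965; in regime p = Θ(1/n^{3/2}) E[X] tends to 0 (below the triangle threshold p ~ 1/n).


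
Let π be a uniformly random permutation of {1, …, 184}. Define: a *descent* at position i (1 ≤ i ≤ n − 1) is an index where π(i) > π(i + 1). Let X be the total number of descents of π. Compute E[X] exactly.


Write X = Σ X_I over i = 1, …, 183, with X_I the indicator of one descent.
There are 183 indicators.
For each fixed i, the pair (π(i), π(i+1)) is a uniformly random ordered pair of distinct values from {1, …, 184}; by symmetry P[π(i) > π(i+1)] = 1/2.
By linearity: E[X] = 183 · (1/2) = (184 − 1) · (1/2) = 183/2 ≈ 91.500.

E[X] = 183/2 = 91.500.


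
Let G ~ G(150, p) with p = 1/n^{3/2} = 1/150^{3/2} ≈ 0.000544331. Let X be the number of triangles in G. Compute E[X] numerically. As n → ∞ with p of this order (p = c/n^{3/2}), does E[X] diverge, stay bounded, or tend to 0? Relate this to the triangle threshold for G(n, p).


Number of potential triangles: C(150, 3) = 551300.
Each occurs with probability p³ ≈ (0.000544331)³ ≈ 1.61283275e-10.
By linearity: E[X] = C(150, 3)·p³ ≈ 551300 · 1.61283275e-10 ≈ 0.000089.
Since α = 3/2 > 1, p = c/n^{3/2} = o(1/n) is below the triangle threshold p ~ 1/n. Asymptotically E[X] ~ (c³/6)·n^{3(1−α)} = (1³/6)·n^{-1.5} → 0, so by Markov's inequality G has no triangles w.h.p.

E[X] ≈ 0.000089; in regime p = Θ(1/n^{3/2}) E[X] tends to 0 (below the triangle threshold p ~ 1/n).


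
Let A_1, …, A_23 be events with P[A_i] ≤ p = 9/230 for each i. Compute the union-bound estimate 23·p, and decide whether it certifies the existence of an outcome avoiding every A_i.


Union bound: P[∪_{i=1}^{23} A_i] ≤ Σ_i P[A_i] ≤ 23·p = 23·(9/230) = 9/10.
Numerically: 9/10 ≈ 0.9000.
Is 9/10 < 1? YES.
Since P[∪ A_i] ≤ 9/10 < 1, the complement has P[∩ A_i^c] ≥ 1 − 9/10 = 1/10 > 0, so some outcome avoids every A_i.

23·p = 9/10 ≈ 0.9000; existence CERTIFIED by the union bound.


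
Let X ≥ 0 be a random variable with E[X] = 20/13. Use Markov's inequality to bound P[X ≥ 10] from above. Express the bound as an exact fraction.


μ = E[X] = 20/13, a = 10.
Markov: P[X ≥ 10] ≤ μ/a = (20/13)/10 = 2/13.
Numerically: ≈ 0.153846.
(Since a = 10 > μ = 1.538462, the bound 2/13 is < 1 and informative.)

P[X ≥ 10] ≤ 2/13 ≈ 0.153846.


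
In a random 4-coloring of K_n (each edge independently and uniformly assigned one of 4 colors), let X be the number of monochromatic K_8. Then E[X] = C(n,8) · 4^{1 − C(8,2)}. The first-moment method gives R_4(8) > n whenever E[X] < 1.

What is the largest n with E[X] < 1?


We need C(n, 8) · 4^{1 − 28} < 1, i.e. C(n, 8) < 4^{28 − 1} = 18014398509481984.
Check values of n near the boundary:
  n = 403: C(403, 8) = 16090020602228430; 16090020602228430 < 18014398509481984? YES
  n = 404: C(404, 8) = 16415071523485570; 16415071523485570 < 18014398509481984? YES
  n = 405: C(405, 8) = 16745853821188050; 16745853821188050 < 18014398509481984? YES
  n = 406: C(406, 8) = 17082453897995850; 17082453897995850 < 18014398509481984? YES
  n = 407: C(407, 8) = 17424959239309050; 17424959239309050 < 18014398509481984? YES
  n = 408: C(408, 8) = 17773458424095231; 17773458424095231 < 18014398509481984? YES
  n = 409: C(409, 8) = 18128041135797879; 18128041135797879 < 18014398509481984? NO
The largest n with C(n, 8) < 18014398509481984 is n = 408 (where E[X] = 17773458424095231/18014398509481984 ≈ 0.9866251). Hence R_4(8) > 408, i.e. R_4(8) ≥ 409.

Largest n = 408; hence R_4(8) > 408.


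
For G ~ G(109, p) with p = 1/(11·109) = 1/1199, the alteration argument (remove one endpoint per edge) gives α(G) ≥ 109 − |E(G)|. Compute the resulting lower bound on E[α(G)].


E[|E(G)|] = C(109, 2)·p = 5886 · (1/1199) = 54/11.
E[α(G)] ≥ n − E[|E(G)|] = 109 − 54/11 = 1145/11.
Numerically: ≈ 104.090909.
(This is only a lower bound; the true E[α(G)] may be larger.)

E[α(G)] ≥ 1145/11 ≈ 104.090909.


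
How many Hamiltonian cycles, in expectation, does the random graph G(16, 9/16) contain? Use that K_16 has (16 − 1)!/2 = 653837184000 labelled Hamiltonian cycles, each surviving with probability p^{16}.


K_16 has (16 − 1)!/2 = 653837184000 labelled Hamiltonian cycles.
For each such Hamiltonian cycle H, let X_H = 1 if all 16 edges of H are present in G. Then P[X_H = 1] = p^{16} = (9/16)^{16} = 1853020188851841/18446744073709551616.
Summing the indicators: E[X] = Σ_H E[X_H] = 653837184000 · p^{16} = 653837184000 · 1853020188851841/18446744073709551616 = 1183177248216831945952875/18014398509481984.
Numerically: E[X] ≈ 6.568e+07.

E[X] = 653837184000 · (9/16)^{16} = 1183177248216831945952875/18014398509481984 ≈ 6.568e+07.


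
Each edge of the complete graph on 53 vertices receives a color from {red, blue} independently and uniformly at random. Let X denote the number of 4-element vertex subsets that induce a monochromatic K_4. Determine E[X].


Let X = Σ_S X_S over the C(53, 4) = 292825 subsets S of size 4, where X_S = 1 if the K_4 on S is monochromatic.
For a fixed S, the K_4 on S has C(4, 2) = 6 edges. P[all 6 edges red] = (1/2)^6, and likewise for blue, so P[monochromatic] = 2·(1/2)^6 = 2^{1 − 6} = 1/32.
By linearity of expectation: E[X] = C(53, 4) · 2^{1 − 6} = 292825 · 1/32 = 292825/32.
Numerically: E[X] ≈ 9150.78125.

E[X] = C(53,4)·2^(1−C(4,2)) = 292825/32 ≈ 9150.78125.


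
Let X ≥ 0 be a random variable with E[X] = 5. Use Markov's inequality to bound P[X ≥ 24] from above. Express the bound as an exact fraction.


μ = E[X] = 5, a = 24.
Markov: P[X ≥ 24] ≤ μ/a = (5)/24 = 5/24.
Numerically: ≈ 0.2083.
(Since a = 24 > μ = 5.0000, the bound 5/24 is < 1 and informative.)

P[X ≥ 24] ≤ 5/24 ≈ 0.2083.


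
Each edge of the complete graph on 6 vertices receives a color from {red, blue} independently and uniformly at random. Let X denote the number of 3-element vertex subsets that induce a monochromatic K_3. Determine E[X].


Let X = Σ_S X_S over the C(6, 3) = 20 subsets S of size 3, where X_S = 1 if the K_3 on S is monochromatic.
For a fixed S, the K_3 on S has C(3, 2) = 3 edges. P[all 3 edges red] = (1/2)^3, and likewise for blue, so P[monochromatic] = 2·(1/2)^3 = 2^{1 − 3} = 1/4.
By linearity of expectation: E[X] = C(6, 3) · 2^{1 − 3} = 20 · 1/4 = 5.
Numerically: E[X] ≈ 5.000000.

E[X] = C(6,3)·2^(1−C(3,2)) = 5 ≈ 5.000000.


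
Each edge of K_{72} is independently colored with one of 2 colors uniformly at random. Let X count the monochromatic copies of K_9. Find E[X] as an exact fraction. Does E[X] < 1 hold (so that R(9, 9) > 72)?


E[X] = C(72, 9) · 2^{1 − 36} = 85113005120 · 2^{−35} = 85113005120/34359738368.
As a reduced fraction: E[X] = 1329890705/536870912 ≈ 2.477.
Is E[X] < 1? NO.
Since E[X] ≥ 1, the first-moment bound is inconclusive at n = 72; it does NOT by itself certify R(9, 9) > 72.

E[X] = 1329890705/536870912 ≈ 2.477; E[X] ≥ 1; first-moment method inconclusive here.


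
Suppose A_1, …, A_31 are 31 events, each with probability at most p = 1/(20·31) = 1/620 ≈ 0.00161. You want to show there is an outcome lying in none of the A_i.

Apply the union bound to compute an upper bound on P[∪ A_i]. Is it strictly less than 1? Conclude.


Union bound: P[∪_{i=1}^{31} A_i] ≤ Σ_i P[A_i] ≤ 31·p = 31·(1/620) = 1/20.
Numerically: 1/20 ≈ 0.05000.
Is 1/20 < 1? YES.
Since P[∪ A_i] ≤ 1/20 < 1, the complement has P[∩ A_i^c] ≥ 1 − 1/20 = 19/20 > 0, so some outcome avoids every A_i.

31·p = 1/20 ≈ 0.05000; existence CERTIFIED by the union bound.


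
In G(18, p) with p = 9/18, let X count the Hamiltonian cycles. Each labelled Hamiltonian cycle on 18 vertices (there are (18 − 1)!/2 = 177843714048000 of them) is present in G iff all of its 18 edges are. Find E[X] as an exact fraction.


K_18 has (18 − 1)!/2 = 177843714048000 labelled Hamiltonian cycles.
For each such Hamiltonian cycle H, let X_H = 1 if all 18 edges of H are present in G. Then P[X_H = 1] = p^{18} = (1/2)^{18} = 1/262144.
Summing the indicators: E[X] = Σ_H E[X_H] = 177843714048000 · p^{18} = 177843714048000 · 1/262144 = 10854718875/16.
Numerically: E[X] ≈ 6.78e+08.

E[X] = 177843714048000 · (1/2)^{18} = 10854718875/16 ≈ 6.78e+08.


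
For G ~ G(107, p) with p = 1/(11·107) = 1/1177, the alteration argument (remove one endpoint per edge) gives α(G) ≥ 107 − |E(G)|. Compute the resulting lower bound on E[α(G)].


E[|E(G)|] = C(107, 2)·p = 5671 · (1/1177) = 53/11.
E[α(G)] ≥ n − E[|E(G)|] = 107 − 53/11 = 1124/11.
Numerically: ≈ 102.1818.
(This is only a lower bound; the true E[α(G)] may be larger.)

E[α(G)] ≥ 1124/11 ≈ 102.1818.


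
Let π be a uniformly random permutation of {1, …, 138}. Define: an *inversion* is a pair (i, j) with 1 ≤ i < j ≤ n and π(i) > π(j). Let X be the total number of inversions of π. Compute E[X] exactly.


Write X = Σ X_I over the C(138, 2) = 9453 pairs i < j, with X_I the indicator of one inversion.
There are 9453 indicators.
For each fixed pair i < j, the values π(i) and π(j) are two distinct elements of {1, …, 138} in uniformly random order; by symmetry P[π(i) > π(j)] = 1/2.
By linearity: E[X] = 9453 · (1/2) = C(138, 2) · (1/2) = 9453/2 = 9453/2 ≈ 4726.500.

E[X] = 9453/2 = 4726.500.


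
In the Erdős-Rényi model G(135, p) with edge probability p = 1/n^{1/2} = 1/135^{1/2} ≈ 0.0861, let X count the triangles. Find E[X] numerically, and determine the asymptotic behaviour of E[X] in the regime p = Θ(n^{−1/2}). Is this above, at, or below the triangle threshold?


Number of potential triangles: C(135, 3) = 400995.
Each occurs with probability p³ ≈ (0.0861)³ ≈ 6.37528e-04.
By linearity: E[X] = C(135, 3)·p³ ≈ 400995 · 6.37528e-04 ≈ 255.646.
Since α = 1/2 < 1, p = c/n^{1/2} ≫ 1/n is above the triangle threshold p ~ 1/n. Asymptotically E[X] ~ (c³/6)·n^{3(1−α)} = (1³/6)·n^{1.5} → ∞; triangles are abundant w.h.p.

E[X] ≈ 255.646; in regime p = Θ(1/n^{1/2}) E[X] diverges (above the triangle threshold p ~ 1/n).


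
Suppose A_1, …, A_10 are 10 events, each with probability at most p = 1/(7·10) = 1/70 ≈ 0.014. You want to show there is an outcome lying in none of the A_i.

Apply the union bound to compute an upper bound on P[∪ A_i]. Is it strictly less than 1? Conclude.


Union bound: P[∪_{i=1}^{10} A_i] ≤ Σ_i P[A_i] ≤ 10·p = 10·(1/70) = 1/7.
Numerically: 1/7 ≈ 0.143.
Is 1/7 < 1? YES.
Since P[∪ A_i] ≤ 1/7 < 1, the complement has P[∩ A_i^c] ≥ 1 − 1/7 = 6/7 > 0, so some outcome avoids every A_i.

10·p = 1/7 ≈ 0.143; existence CERTIFIED by the union bound.


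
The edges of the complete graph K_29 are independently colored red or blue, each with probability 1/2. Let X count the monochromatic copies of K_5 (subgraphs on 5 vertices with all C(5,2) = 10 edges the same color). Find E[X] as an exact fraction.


Let X = Σ_S X_S over the C(29, 5) = 118755 subsets S of size 5, where X_S = 1 if the K_5 on S is monochromatic.
For a fixed S, the K_5 on S has C(5, 2) = 10 edges. P[all 10 edges red] = (1/2)^10, and likewise for blue, so P[monochromatic] = 2·(1/2)^10 = 2^{1 − 10} = 1/512.
By linearity of expectation: E[X] = C(29, 5) · 2^{1 − 10} = 118755 · 1/512 = 118755/512.
Numerically: E[X] ≈ 231.9434.

E[X] = C(29,5)·2^(1−C(5,2)) = 118755/512 ≈ 231.9434.


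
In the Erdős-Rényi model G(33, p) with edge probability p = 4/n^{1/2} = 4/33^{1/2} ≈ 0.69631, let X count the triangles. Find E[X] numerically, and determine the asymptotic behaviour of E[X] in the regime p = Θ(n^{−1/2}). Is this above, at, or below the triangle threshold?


Number of potential triangles: C(33, 3) = 5456.
Each occurs with probability p³ ≈ (0.69631)³ ≈ 3.3760515e-01.
By linearity: E[X] = C(33, 3)·p³ ≈ 5456 · 3.3760515e-01 ≈ 1841.97370.
Since α = 1/2 < 1, p = c/n^{1/2} ≫ 1/n is above the triangle threshold p ~ 1/n. Asymptotically E[X] ~ (c³/6)·n^{3(1−α)} = (4³/6)·n^{1.5} → ∞; triangles are abundant w.h.p.

E[X] ≈ 1841.97370; in regime p = Θ(1/n^{1/2}) E[X] diverges (above the triangle threshold p ~ 1/n).


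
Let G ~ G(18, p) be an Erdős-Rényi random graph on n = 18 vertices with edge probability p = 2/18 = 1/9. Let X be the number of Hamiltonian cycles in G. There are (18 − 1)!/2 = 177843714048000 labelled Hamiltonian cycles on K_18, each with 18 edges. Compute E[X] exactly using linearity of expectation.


K_18 has (18 − 1)!/2 = 177843714048000 labelled Hamiltonian cycles.
For each such Hamiltonian cycle H, let X_H = 1 if all 18 edges of H are present in G. Then P[X_H = 1] = p^{18} = (1/9)^{18} = 1/150094635296999121.
By linearity: E[X] = Σ_H E[X_H] = 177843714048000 · p^{18} = 177843714048000 · 1/150094635296999121 = 243955712000/205891132094649.
Numerically: E[X] ≈ 0.0011849.

E[X] = 177843714048000 · (1/9)^{18} = 243955712000/205891132094649 ≈ 0.0011849.


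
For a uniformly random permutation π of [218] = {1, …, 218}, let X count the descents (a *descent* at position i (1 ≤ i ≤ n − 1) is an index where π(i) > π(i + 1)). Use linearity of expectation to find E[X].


Write X = Σ X_I over i = 1, …, 217, with X_I the indicator of one descent.
There are 217 indicators.
For each fixed i, the pair (π(i), π(i+1)) is a uniformly random ordered pair of distinct values from {1, …, 218}; by symmetry P[π(i) > π(i+1)] = 1/2.
By linearity: E[X] = 217 · (1/2) = (218 − 1) · (1/2) = 217/2 ≈ 108.5000.

E[X] = 217/2 = 108.5000.


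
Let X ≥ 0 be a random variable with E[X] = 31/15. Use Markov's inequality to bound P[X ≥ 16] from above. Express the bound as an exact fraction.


μ = E[X] = 31/15, a = 16.
Markov: P[X ≥ 16] ≤ μ/a = (31/15)/16 = 31/240.
Numerically: ≈ 0.129167.
(Since a = 16 > μ = 2.066667, the bound 31/240 is < 1 and informative.)

P[X ≥ 16] ≤ 31/240 ≈ 0.129167.


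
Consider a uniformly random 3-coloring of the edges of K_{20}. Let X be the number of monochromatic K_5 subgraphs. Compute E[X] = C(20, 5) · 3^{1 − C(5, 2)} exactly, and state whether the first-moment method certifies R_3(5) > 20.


E[X] = C(20, 5) · 3^{1 − 10} = 15504 · 3^{−9} = 15504/19683.
As a reduced fraction: E[X] = 5168/6561 ≈ 0.7877.
Is E[X] < 1? YES.
Since E[X] < 1, there exists a 3-coloring of K_{20} with no monochromatic K_5; hence R_3(5) > 20.

E[X] = 5168/6561 ≈ 0.7877; E[X] < 1, so R_3(5) > 20.


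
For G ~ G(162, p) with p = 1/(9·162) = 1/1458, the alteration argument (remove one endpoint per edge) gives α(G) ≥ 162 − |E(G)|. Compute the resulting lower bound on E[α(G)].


E[|E(G)|] = C(162, 2)·p = 13041 · (1/1458) = 161/18.
E[α(G)] ≥ n − E[|E(G)|] = 162 − 161/18 = 2755/18.
Numerically: ≈ 153.056.
(This is only a lower bound; the true E[α(G)] may be larger.)

E[α(G)] ≥ 2755/18 ≈ 153.056.


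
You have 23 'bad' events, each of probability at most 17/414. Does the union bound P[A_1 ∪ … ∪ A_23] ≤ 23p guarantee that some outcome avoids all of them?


Union bound: P[∪_{i=1}^{23} A_i] ≤ Σ_i P[A_i] ≤ 23·p = 23·(17/414) = 17/18.
Numerically: 17/18 ≈ 0.944444.
Is 17/18 < 1? YES.
Since P[∪ A_i] ≤ 17/18 < 1, the complement has P[∩ A_i^c] ≥ 1 − 17/18 = 1/18 > 0, so some outcome avoids every A_i.

23·p = 17/18 ≈ 0.944444; existence CERTIFIED by the union bound.


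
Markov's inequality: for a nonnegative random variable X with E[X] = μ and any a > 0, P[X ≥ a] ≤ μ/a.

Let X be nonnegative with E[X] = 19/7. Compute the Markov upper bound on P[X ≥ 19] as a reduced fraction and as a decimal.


μ = E[X] = 19/7, a = 19.
Markov: P[X ≥ 19] ≤ μ/a = (19/7)/19 = 1/7.
Numerically: ≈ 0.143.
(Since a = 19 > μ = 2.714, the bound 1/7 is < 1 and informative.)

P[X ≥ 19] ≤ 1/7 ≈ 0.143.


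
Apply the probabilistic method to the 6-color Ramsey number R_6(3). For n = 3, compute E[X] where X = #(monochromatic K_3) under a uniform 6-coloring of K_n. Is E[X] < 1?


E[X] = C(3, 3) · 6^{1 − 3} = 1 · 6^{−2} = 1/36.
As a reduced fraction: E[X] = 1/36 ≈ 0.0277778.
Is E[X] < 1? YES.
Since E[X] < 1, there exists a 6-coloring of K_{3} with no monochromatic K_3; hence R_6(3) > 3.

E[X] = 1/36 ≈ 0.0277778; E[X] < 1, so R_6(3) > 3.


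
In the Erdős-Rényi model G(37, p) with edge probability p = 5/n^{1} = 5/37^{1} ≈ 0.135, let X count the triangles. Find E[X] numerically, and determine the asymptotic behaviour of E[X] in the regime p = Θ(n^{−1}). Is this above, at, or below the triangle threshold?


Number of potential triangles: C(37, 3) = 7770.
Each occurs with probability p³ ≈ (0.135)³ ≈ 2.46777e-03.
By linearity: E[X] = C(37, 3)·p³ ≈ 7770 · 2.46777e-03 ≈ 19.175.
Here α = 1, so p = 5/n is exactly at the triangle threshold p ~ 1/n. Asymptotically E[X] → c³/6 = 5³/6 = 125/6 ≈ 20.833, a bounded constant. In this regime the triangle count is asymptotically Poisson(c³/6).

E[X] ≈ 19.175; in regime p = Θ(1/n^{1}) E[X] stays bounded (at the triangle threshold p ~ 1/n).


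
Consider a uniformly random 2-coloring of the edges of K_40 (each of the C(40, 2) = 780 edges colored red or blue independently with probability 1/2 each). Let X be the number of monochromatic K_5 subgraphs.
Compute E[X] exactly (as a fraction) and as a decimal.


Let X = Σ_S X_S over the C(40, 5) = 658008 subsets S of size 5, where X_S = 1 if the K_5 on S is monochromatic.
For a fixed S, the K_5 on S has C(5, 2) = 10 edges. P[all 10 edges red] = (1/2)^10, and likewise for blue, so P[monochromatic] = 2·(1/2)^10 = 2^{1 − 10} = 1/512.
By linearity: E[X] = C(40, 5) · 2^{1 − 10} = 658008 · 1/512 = 82251/64.
Numerically: E[X] ≈ 1285.172.

E[X] = C(40,5)·2^(1−C(5,2)) = 82251/64 ≈ 1285.172.


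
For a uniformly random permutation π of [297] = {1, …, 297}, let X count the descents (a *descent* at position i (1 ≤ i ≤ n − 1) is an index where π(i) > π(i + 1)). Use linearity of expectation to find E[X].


Write X = Σ X_I over i = 1, …, 296, with X_I the indicator of one descent.
There are 296 indicators.
For each fixed i, the pair (π(i), π(i+1)) is a uniformly random ordered pair of distinct values from {1, …, 297}; by symmetry P[π(i) > π(i+1)] = 1/2.
By linearity: E[X] = 296 · (1/2) = (297 − 1) · (1/2) = 148 ≈ 148.0000.

E[X] = 148 = 148.0000.


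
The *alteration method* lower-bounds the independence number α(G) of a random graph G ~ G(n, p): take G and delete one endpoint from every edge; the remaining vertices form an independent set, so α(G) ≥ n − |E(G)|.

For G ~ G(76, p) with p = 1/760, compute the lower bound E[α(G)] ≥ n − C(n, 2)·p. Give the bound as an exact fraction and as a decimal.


E[|E(G)|] = C(76, 2)·p = 2850 · (1/760) = 15/4.
E[α(G)] ≥ n − E[|E(G)|] = 76 − 15/4 = 289/4.
Numerically: ≈ 72.25000.
(This is only a lower bound; the true E[α(G)] may be larger.)

E[α(G)] ≥ 289/4 ≈ 72.25000.


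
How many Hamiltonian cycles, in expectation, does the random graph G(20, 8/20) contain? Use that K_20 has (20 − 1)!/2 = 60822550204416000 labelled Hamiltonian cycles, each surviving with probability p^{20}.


K_20 has (20 − 1)!/2 = 60822550204416000 labelled Hamiltonian cycles.
For each such Hamiltonian cycle H, let X_H = 1 if all 20 edges of H are present in G. Then P[X_H = 1] = p^{20} = (2/5)^{20} = 1048576/95367431640625.
By linearity of expectation: E[X] = Σ_H E[X_H] = 60822550204416000 · p^{20} = 60822550204416000 · 1048576/95367431640625 = 510216531225165692928/762939453125.
Numerically: E[X] ≈ 6.688e+08.

E[X] = 60822550204416000 · (2/5)^{20} = 510216531225165692928/762939453125 ≈ 6.688e+08.


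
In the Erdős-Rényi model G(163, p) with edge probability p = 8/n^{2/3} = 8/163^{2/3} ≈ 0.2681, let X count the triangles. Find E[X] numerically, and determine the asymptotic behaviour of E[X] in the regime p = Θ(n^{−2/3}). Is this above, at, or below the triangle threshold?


Number of potential triangles: C(163, 3) = 708561.
Each occurs with probability p³ ≈ (0.2681)³ ≈ 1.9270578e-02.
By linearity: E[X] = C(163, 3)·p³ ≈ 708561 · 1.9270578e-02 ≈ 13654.38037.
Since α = 2/3 < 1, p = c/n^{2/3} ≫ 1/n is above the triangle threshold p ~ 1/n. Asymptotically E[X] ~ (c³/6)·n^{3(1−α)} = (8³/6)·n^{1} → ∞; triangles are abundant w.h.p.

E[X] ≈ 13654.38037; in regime p = Θ(1/n^{2/3}) E[X] diverges (above the triangle threshold p ~ 1/n).


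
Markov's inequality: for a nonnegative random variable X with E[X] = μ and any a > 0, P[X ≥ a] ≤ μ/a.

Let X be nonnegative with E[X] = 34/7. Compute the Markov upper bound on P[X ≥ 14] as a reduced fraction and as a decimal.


μ = E[X] = 34/7, a = 14.
Markov: P[X ≥ 14] ≤ μ/a = (34/7)/14 = 17/49.
Numerically: ≈ 0.3469.
(Since a = 14 > μ = 4.8571, the bound 17/49 is < 1 and informative.)

P[X ≥ 14] ≤ 17/49 ≈ 0.3469.


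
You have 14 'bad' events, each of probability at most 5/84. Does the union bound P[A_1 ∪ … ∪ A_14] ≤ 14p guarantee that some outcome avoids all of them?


Union bound: P[∪_{i=1}^{14} A_i] ≤ Σ_i P[A_i] ≤ 14·p = 14·(5/84) = 5/6.
Numerically: 5/6 ≈ 0.8333.
Is 5/6 < 1? YES.
Since P[∪ A_i] ≤ 5/6 < 1, the complement has P[∩ A_i^c] ≥ 1 − 5/6 = 1/6 > 0, so some outcome avoids every A_i.

14·p = 5/6 ≈ 0.8333; existence CERTIFIED by the union bound.


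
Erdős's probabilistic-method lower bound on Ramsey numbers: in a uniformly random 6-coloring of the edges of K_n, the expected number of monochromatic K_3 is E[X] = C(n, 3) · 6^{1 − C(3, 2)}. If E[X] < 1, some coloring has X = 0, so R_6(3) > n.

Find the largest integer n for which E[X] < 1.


We need C(n, 3) · 6^{1 − 3} < 1, i.e. C(n, 3) < 6^{3 − 1} = 36.
Check values of n near the boundary:
  n = 4: C(4, 3) = 4; 4 < 36? YES
  n = 5: C(5, 3) = 10; 10 < 36? YES
  n = 6: C(6, 3) = 20; 20 < 36? YES
  n = 7: C(7, 3) = 35; 35 < 36? YES
  n = 8: C(8, 3) = 56; 56 < 36? NO
  n = 9: C(9, 3) = 84; 84 < 36? NO
The largest n with C(n, 3) < 36 is n = 7 (where E[X] = 35/36 ≈ 0.972222). Hence R_6(3) > 7, i.e. R_6(3) ≥ 8.

Largest n = 7; hence R_6(3) > 7.


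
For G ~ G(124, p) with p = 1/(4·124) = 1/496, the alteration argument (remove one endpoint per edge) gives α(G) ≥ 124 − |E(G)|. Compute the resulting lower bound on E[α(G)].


E[|E(G)|] = C(124, 2)·p = 7626 · (1/496) = 123/8.
E[α(G)] ≥ n − E[|E(G)|] = 124 − 123/8 = 869/8.
Numerically: ≈ 108.625.
(This is only a lower bound; the true E[α(G)] may be larger.)

E[α(G)] ≥ 869/8 ≈ 108.625.


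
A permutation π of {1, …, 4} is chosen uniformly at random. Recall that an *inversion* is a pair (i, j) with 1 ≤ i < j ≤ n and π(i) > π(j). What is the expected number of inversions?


Write X = Σ X_I over the C(4, 2) = 6 pairs i < j, with X_I the indicator of one inversion.
There are 6 indicators.
For each fixed pair i < j, the values π(i) and π(j) are two distinct elements of {1, …, 4} in uniformly random order; by symmetry P[π(i) > π(j)] = 1/2.
By linearity: E[X] = 6 · (1/2) = C(4, 2) · (1/2) = 6/2 = 3 ≈ 3.0000.

E[X] = 3 = 3.0000.


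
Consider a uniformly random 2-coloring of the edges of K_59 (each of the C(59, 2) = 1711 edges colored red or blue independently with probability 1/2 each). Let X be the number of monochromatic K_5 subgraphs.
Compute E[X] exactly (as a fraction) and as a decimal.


Let X = Σ_S X_S over the C(59, 5) = 5006386 subsets S of size 5, where X_S = 1 if the K_5 on S is monochromatic.
For a fixed S, the K_5 on S has C(5, 2) = 10 edges. P[all 10 edges red] = (1/2)^10, and likewise for blue, so P[monochromatic] = 2·(1/2)^10 = 2^{1 − 10} = 1/512.
By linearity: E[X] = C(59, 5) · 2^{1 − 10} = 5006386 · 1/512 = 2503193/256.
Numerically: E[X] ≈ 9778.0977.

E[X] = C(59,5)·2^(1−C(5,2)) = 2503193/256 ≈ 9778.0977.


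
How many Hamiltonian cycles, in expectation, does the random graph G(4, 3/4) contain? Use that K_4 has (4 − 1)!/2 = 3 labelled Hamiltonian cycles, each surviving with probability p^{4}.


K_4 has (4 − 1)!/2 = 3 labelled Hamiltonian cycles.
For each such Hamiltonian cycle H, let X_H = 1 if all 4 edges of H are present in G. Then P[X_H = 1] = p^{4} = (3/4)^{4} = 81/256.
By linearity of expectation: E[X] = Σ_H E[X_H] = 3 · p^{4} = 3 · 81/256 = 243/256.
Numerically: E[X] ≈ 0.94922.

E[X] = 3 · (3/4)^{4} = 243/256 ≈ 0.94922.


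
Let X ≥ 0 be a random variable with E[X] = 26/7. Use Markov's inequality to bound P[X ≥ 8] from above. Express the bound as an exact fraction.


μ = E[X] = 26/7, a = 8.
Markov: P[X ≥ 8] ≤ μ/a = (26/7)/8 = 13/28.
Numerically: ≈ 0.4643.
(Since a = 8 > μ = 3.7143, the bound 13/28 is < 1 and informative.)

P[X ≥ 8] ≤ 13/28 ≈ 0.4643.


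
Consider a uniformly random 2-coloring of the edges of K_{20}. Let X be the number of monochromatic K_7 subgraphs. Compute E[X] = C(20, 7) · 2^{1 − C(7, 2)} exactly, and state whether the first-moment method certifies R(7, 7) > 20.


E[X] = C(20, 7) · 2^{1 − 21} = 77520 · 2^{−20} = 77520/1048576.
As a reduced fraction: E[X] = 4845/65536 ≈ 0.07393.
Is E[X] < 1? YES.
Since E[X] < 1, there exists a 2-coloring of K_{20} with no monochromatic K_7; hence R(7, 7) > 20.

E[X] = 4845/65536 ≈ 0.07393; E[X] < 1, so R(7, 7) > 20.


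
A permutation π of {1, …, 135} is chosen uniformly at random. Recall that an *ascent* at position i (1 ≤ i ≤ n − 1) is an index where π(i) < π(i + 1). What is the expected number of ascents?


Write X = Σ X_I over i = 1, …, 134, with X_I the indicator of one ascent.
There are 134 indicators.
For each fixed i, the pair (π(i), π(i+1)) is a uniformly random ordered pair of distinct values from {1, …, 135}; by symmetry P[π(i) < π(i+1)] = 1/2.
By linearity: E[X] = 134 · (1/2) = (135 − 1) · (1/2) = 67 ≈ 67.0000.

E[X] = 67 = 67.0000.


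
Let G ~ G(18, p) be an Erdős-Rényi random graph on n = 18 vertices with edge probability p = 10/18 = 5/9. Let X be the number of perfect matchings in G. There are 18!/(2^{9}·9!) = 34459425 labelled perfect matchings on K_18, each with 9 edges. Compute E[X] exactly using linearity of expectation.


K_18 has 18!/(2^{9}·9!) = 34459425 labelled perfect matchings.
For each such perfect matching H, let X_H = 1 if all 9 edges of H are present in G. Then P[X_H = 1] = p^{9} = (5/9)^{9} = 1953125/387420489.
Summing the indicators: E[X] = Σ_H E[X_H] = 34459425 · p^{9} = 34459425 · 1953125/387420489 = 830908203125/4782969.
Numerically: E[X] ≈ 1.74e+05.

E[X] = 34459425 · (5/9)^{9} = 830908203125/4782969 ≈ 1.74e+05.


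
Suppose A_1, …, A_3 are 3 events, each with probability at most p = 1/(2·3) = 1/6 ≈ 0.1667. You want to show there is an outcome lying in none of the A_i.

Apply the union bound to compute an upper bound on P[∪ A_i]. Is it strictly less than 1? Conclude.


Union bound: P[∪_{i=1}^{3} A_i] ≤ Σ_i P[A_i] ≤ 3·p = 3·(1/6) = 1/2.
Numerically: 1/2 ≈ 0.5000.
Is 1/2 < 1? YES.
Since P[∪ A_i] ≤ 1/2 < 1, the complement has P[∩ A_i^c] ≥ 1 − 1/2 = 1/2 > 0, so some outcome avoids every A_i.

3·p = 1/2 ≈ 0.5000; existence CERTIFIED by the union bound.


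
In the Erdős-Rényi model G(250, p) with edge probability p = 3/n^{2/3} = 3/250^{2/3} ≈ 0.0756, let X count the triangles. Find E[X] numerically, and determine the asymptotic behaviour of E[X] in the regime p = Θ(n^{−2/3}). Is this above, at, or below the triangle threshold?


Number of potential triangles: C(250, 3) = 2573000.
Each occurs with probability p³ ≈ (0.0756)³ ≈ 4.320000e-04.
By linearity: E[X] = C(250, 3)·p³ ≈ 2573000 · 4.320000e-04 ≈ 1111.5360.
Since α = 2/3 < 1, p = c/n^{2/3} ≫ 1/n is above the triangle threshold p ~ 1/n. Asymptotically E[X] ~ (c³/6)·n^{3(1−α)} = (3³/6)·n^{1} → ∞; triangles are abundant w.h.p.

E[X] ≈ 1111.5360; in regime p = Θ(1/n^{2/3}) E[X] diverges (above the triangle threshold p ~ 1/n).


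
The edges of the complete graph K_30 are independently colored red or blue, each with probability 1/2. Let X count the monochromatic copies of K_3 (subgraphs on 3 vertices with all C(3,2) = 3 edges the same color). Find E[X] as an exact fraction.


Let X = Σ_S X_S over the C(30, 3) = 4060 subsets S of size 3, where X_S = 1 if the K_3 on S is monochromatic.
For a fixed S, the K_3 on S has C(3, 2) = 3 edges. P[all 3 edges red] = (1/2)^3, and likewise for blue, so P[monochromatic] = 2·(1/2)^3 = 2^{1 − 3} = 1/4.
By linearity: E[X] = C(30, 3) · 2^{1 − 3} = 4060 · 1/4 = 1015.
Numerically: E[X] ≈ 1015.0000.

E[X] = C(30,3)·2^(1−C(3,2)) = 1015 ≈ 1015.0000.


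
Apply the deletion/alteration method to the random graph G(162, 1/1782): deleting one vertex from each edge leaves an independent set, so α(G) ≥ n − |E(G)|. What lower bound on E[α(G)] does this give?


E[|E(G)|] = C(162, 2)·p = 13041 · (1/1782) = 161/22.
E[α(G)] ≥ n − E[|E(G)|] = 162 − 161/22 = 3403/22.
Numerically: ≈ 154.68182.
(This is only a lower bound; the true E[α(G)] may be larger.)

E[α(G)] ≥ 3403/22 ≈ 154.68182.


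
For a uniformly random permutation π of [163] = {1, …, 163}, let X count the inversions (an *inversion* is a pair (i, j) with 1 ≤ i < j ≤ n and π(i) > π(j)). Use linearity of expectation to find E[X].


Write X = Σ X_I over the C(163, 2) = 13203 pairs i < j, with X_I the indicator of one inversion.
There are 13203 indicators.
For each fixed pair i < j, the values π(i) and π(j) are two distinct elements of {1, …, 163} in uniformly random order; by symmetry P[π(i) > π(j)] = 1/2.
By linearity: E[X] = 13203 · (1/2) = C(163, 2) · (1/2) = 13203/2 = 13203/2 ≈ 6601.50000.

E[X] = 13203/2 = 6601.50000.


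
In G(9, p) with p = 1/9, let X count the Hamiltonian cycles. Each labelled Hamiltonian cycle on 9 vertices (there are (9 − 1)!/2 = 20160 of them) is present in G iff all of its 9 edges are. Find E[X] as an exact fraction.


K_9 has (9 − 1)!/2 = 20160 labelled Hamiltonian cycles.
For each such Hamiltonian cycle H, let X_H = 1 if all 9 edges of H are present in G. Then P[X_H = 1] = p^{9} = (1/9)^{9} = 1/387420489.
By linearity of expectation: E[X] = Σ_H E[X_H] = 20160 · p^{9} = 20160 · 1/387420489 = 2240/43046721.
Numerically: E[X] ≈ 5.204e-05.

E[X] = 20160 · (1/9)^{9} = 2240/43046721 ≈ 5.204e-05.


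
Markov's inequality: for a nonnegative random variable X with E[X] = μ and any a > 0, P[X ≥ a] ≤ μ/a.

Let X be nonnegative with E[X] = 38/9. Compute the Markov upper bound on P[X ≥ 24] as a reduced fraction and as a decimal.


μ = E[X] = 38/9, a = 24.
Markov: P[X ≥ 24] ≤ μ/a = (38/9)/24 = 19/108.
Numerically: ≈ 0.17593.
(Since a = 24 > μ = 4.22222, the bound 19/108 is < 1 and informative.)

P[X ≥ 24] ≤ 19/108 ≈ 0.17593.


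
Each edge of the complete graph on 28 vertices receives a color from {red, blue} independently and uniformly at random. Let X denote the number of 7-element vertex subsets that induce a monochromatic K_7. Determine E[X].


Let X = Σ_S X_S over the C(28, 7) = 1184040 subsets S of size 7, where X_S = 1 if the K_7 on S is monochromatic.
For a fixed S, the K_7 on S has C(7, 2) = 21 edges. P[all 21 edges red] = (1/2)^21, and likewise for blue, so P[monochromatic] = 2·(1/2)^21 = 2^{1 − 21} = 1/1048576.
By linearity of expectation: E[X] = C(28, 7) · 2^{1 − 21} = 1184040 · 1/1048576 = 148005/131072.
Numerically: E[X] ≈ 1.129189.

E[X] = C(28,7)·2^(1−C(7,2)) = 148005/131072 ≈ 1.129189.


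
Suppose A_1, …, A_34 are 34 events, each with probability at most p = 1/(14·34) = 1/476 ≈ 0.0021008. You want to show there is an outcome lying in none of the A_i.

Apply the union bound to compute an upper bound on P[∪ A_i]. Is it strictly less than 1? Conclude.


Union bound: P[∪_{i=1}^{34} A_i] ≤ Σ_i P[A_i] ≤ 34·p = 34·(1/476) = 1/14.
Numerically: 1/14 ≈ 0.0714286.
Is 1/14 < 1? YES.
Since P[∪ A_i] ≤ 1/14 < 1, the complement has P[∩ A_i^c] ≥ 1 − 1/14 = 13/14 > 0, so some outcome avoids every A_i.

34·p = 1/14 ≈ 0.0714286; existence CERTIFIED by the union bound.


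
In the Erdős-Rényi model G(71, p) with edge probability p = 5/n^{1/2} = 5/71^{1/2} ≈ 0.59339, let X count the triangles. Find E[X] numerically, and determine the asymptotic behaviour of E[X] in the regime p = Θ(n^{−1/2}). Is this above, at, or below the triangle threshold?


Number of potential triangles: C(71, 3) = 57155.
Each occurs with probability p³ ≈ (0.59339)³ ≈ 2.0894043e-01.
By linearity: E[X] = C(71, 3)·p³ ≈ 57155 · 2.0894043e-01 ≈ 11941.99044.
Since α = 1/2 < 1, p = c/n^{1/2} ≫ 1/n is above the triangle threshold p ~ 1/n. Asymptotically E[X] ~ (c³/6)·n^{3(1−α)} = (5³/6)·n^{1.5} → ∞; triangles are abundant w.h.p.

E[X] ≈ 11941.99044; in regime p = Θ(1/n^{1/2}) E[X] diverges (above the triangle threshold p ~ 1/n).


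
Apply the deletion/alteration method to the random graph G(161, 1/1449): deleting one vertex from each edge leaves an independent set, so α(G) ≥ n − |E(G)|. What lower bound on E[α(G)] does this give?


E[|E(G)|] = C(161, 2)·p = 12880 · (1/1449) = 80/9.
E[α(G)] ≥ n − E[|E(G)|] = 161 − 80/9 = 1369/9.
Numerically: ≈ 152.1111.
(This is only a lower bound; the true E[α(G)] may be larger.)

E[α(G)] ≥ 1369/9 ≈ 152.1111.


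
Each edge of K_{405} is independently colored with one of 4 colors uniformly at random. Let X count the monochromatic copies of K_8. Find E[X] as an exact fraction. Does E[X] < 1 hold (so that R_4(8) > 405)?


E[X] = C(405, 8) · 4^{1 − 28} = 16745853821188050 · 4^{−27} = 16745853821188050/18014398509481984.
As a reduced fraction: E[X] = 8372926910594025/9007199254740992 ≈ 0.9296.
Is E[X] < 1? YES.
Since E[X] < 1, there exists a 4-coloring of K_{405} with no monochromatic K_8; hence R_4(8) > 405.

E[X] = 8372926910594025/9007199254740992 ≈ 0.9296; E[X] < 1, so R_4(8) > 405.


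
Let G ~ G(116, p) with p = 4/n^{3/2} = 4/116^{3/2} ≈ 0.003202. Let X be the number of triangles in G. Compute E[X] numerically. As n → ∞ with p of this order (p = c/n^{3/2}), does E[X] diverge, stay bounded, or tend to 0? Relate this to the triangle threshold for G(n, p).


Number of potential triangles: C(116, 3) = 253460.
Each occurs with probability p³ ≈ (0.003202)³ ≈ 3.281852e-08.
By linearity: E[X] = C(116, 3)·p³ ≈ 253460 · 3.281852e-08 ≈ 0.0083.
Since α = 3/2 > 1, p = c/n^{3/2} = o(1/n) is below the triangle threshold p ~ 1/n. Asymptotically E[X] ~ (c³/6)·n^{3(1−α)} = (4³/6)·n^{-1.5} → 0, so by Markov's inequality G has no triangles w.h.p.

E[X] ≈ 0.0083; in regime p = Θ(1/n^{3/2}) E[X] tends to 0 (below the triangle threshold p ~ 1/n).


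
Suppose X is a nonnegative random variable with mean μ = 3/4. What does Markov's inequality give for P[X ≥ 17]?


μ = E[X] = 3/4, a = 17.
Markov: P[X ≥ 17] ≤ μ/a = (3/4)/17 = 3/68.
Numerically: ≈ 0.04412.
(Since a = 17 > μ = 0.75000, the bound 3/68 is < 1 and informative.)

P[X ≥ 17] ≤ 3/68 ≈ 0.04412.


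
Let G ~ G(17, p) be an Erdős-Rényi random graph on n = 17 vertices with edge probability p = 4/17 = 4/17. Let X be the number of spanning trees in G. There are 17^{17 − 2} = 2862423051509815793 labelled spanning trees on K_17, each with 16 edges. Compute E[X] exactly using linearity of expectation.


K_17 has 17^{17 − 2} = 2862423051509815793 labelled spanning trees.
For each such spanning tree H, let X_H = 1 if all 16 edges of H are present in G. Then P[X_H = 1] = p^{16} = (4/17)^{16} = 4294967296/48661191875666868481.
Summing the indicators: E[X] = Σ_H E[X_H] = 2862423051509815793 · p^{16} = 2862423051509815793 · 4294967296/48661191875666868481 = 4294967296/17.
Numerically: E[X] ≈ 2.53e+08.

E[X] = 2862423051509815793 · (4/17)^{16} = 4294967296/17 ≈ 2.53e+08.


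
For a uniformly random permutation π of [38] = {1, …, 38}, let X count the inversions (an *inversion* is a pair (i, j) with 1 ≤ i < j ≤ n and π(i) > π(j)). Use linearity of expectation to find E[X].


Write X = Σ X_I over the C(38, 2) = 703 pairs i < j, with X_I the indicator of one inversion.
There are 703 indicators.
For each fixed pair i < j, the values π(i) and π(j) are two distinct elements of {1, …, 38} in uniformly random order; by symmetry P[π(i) > π(j)] = 1/2.
By linearity: E[X] = 703 · (1/2) = C(38, 2) · (1/2) = 703/2 = 703/2 ≈ 351.50000.

E[X] = 703/2 = 351.50000.


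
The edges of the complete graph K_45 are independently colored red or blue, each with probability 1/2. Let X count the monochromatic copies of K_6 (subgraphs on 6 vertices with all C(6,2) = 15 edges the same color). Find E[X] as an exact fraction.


Let X = Σ_S X_S over the C(45, 6) = 8145060 subsets S of size 6, where X_S = 1 if the K_6 on S is monochromatic.
For a fixed S, the K_6 on S has C(6, 2) = 15 edges. P[all 15 edges red] = (1/2)^15, and likewise for blue, so P[monochromatic] = 2·(1/2)^15 = 2^{1 − 15} = 1/16384.
By linearity of expectation: E[X] = C(45, 6) · 2^{1 − 15} = 8145060 · 1/16384 = 2036265/4096.
Numerically: E[X] ≈ 497.1350.

E[X] = C(45,6)·2^(1−C(6,2)) = 2036265/4096 ≈ 497.1350.
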